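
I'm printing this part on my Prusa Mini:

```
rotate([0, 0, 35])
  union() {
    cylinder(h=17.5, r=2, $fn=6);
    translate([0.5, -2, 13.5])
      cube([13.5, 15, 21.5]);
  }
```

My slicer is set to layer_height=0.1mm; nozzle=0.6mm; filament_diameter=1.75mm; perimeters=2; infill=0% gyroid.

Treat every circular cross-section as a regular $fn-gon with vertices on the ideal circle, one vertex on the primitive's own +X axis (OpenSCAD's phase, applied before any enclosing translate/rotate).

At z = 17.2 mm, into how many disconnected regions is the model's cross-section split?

1

At z = 17.2 mm: the r=2 cylinder contributes a regular 6-gon of circumradius 2; the cube at (0.5, -2) is present — its section is the full 13.5×15 rectangle; Combining (union): the regions partially overlap (shared area 3.46 mm²), so overlapping operands fuse into one piece — 1 connected region; (whole slice rotated 35° about Z — lengths, areas and connectivity unchanged). The result has 1 disconnected region.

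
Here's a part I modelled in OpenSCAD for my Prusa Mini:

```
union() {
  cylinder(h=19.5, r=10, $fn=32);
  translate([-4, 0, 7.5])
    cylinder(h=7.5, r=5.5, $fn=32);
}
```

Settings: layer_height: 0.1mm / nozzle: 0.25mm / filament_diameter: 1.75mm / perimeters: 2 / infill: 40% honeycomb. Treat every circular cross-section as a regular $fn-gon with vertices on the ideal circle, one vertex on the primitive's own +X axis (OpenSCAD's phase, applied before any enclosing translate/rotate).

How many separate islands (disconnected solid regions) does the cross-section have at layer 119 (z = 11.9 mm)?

1

At z = 11.9 mm: the cylinder: section is a regular 32-gon, circumradius r=10; the r=5.5 cylinder at (-4, 0) contributes a regular 32-gon of circumradius 5.5; Merging all regions: the r=5.5 cylinder at (-4, 0) lies entirely inside the r=10 cylinder, so the union is just the r=10 cylinder — 1 connected region. Overall, the cross-section is a single solid region. Island count = 1.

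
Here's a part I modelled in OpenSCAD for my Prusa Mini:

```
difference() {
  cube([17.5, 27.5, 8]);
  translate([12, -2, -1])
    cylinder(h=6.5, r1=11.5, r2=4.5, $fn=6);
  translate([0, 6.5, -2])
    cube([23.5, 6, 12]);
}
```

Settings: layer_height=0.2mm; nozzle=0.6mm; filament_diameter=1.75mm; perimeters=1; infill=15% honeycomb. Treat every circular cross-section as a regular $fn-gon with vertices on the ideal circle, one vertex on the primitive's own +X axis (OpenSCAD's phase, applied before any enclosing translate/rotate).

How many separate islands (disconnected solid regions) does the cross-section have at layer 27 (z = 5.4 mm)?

2

At z = 5.4 mm: the cube (footprint 17.5×27.5) is included at this height; the cone at (12, -2) (r1=11.5→r2=4.5) has section circumradius 4.608 here — a regular 6-gon; the 23.5×6 cube at (0, 6.5) contributes its full rectangle; Subtracting the remaining from the first: starting from the 17.5×27.5 cube, the cone at (12, -2) partially overlaps it — only the 11.46 mm² overlap (of its 55.16 mm²) is removed, clipping the outline; the 23.5×6 cube at (0, 6.5) partially overlaps it — only the 105.00 mm² overlap (of its 141.00 mm²) is removed, clipping the outline — 2 connected regions. Overall, the cross-section has 2 separate islands. Island count = 2.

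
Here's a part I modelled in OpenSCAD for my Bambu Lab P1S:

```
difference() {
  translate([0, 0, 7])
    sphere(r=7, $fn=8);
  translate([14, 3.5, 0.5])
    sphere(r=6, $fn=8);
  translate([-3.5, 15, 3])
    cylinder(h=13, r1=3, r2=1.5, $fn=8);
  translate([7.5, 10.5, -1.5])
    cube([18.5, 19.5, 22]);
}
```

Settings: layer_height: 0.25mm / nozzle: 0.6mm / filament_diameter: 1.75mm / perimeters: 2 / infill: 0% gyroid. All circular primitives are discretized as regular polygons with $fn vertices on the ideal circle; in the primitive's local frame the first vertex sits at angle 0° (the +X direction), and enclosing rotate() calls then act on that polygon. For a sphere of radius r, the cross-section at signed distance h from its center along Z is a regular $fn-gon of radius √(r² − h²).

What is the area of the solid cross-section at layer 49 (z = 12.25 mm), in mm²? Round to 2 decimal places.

At z = 12.25 mm: the sphere: section is a regular 8-gon, circumradius = √(r²−h²) = √(7²−5.25²) = 4.630 (area = (8/2)·4.630²·sin(360°/8) = 60.63 mm²); the sphere at (14, 3.5) does not reach this height (|z−center|=11.750 > r=6); the cone at (-3.5, 15): at t=0.712 of its height the radius interpolates to r₁+(r₂−r₁)t = 1.933, giving a regular 8-gon of that circumradius (area = (8/2)·1.933²·sin(360°/8) = 10.57 mm²); the 18.5×19.5 cube at (7.5, 10.5) contributes its full rectangle (area 360.75 mm²); Taking the first minus the rest: starting from the r=7 sphere (60.63 mm²), the cone at (-3.5, 15) misses the remaining region (no effect); the 18.5×19.5 cube at (7.5, 10.5) misses the remaining region (no effect) — area = 60.63 mm². Overall, the cross-section is a single solid region. Net area = 60.63 mm².

60.63 mm²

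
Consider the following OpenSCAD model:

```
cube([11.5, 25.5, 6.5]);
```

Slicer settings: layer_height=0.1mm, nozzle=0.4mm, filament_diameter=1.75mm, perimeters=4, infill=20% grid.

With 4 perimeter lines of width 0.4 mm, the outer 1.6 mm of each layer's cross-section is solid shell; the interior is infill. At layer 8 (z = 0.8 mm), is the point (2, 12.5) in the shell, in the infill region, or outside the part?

At z = 0.8 mm: the cube is present — its section is the full 11.5×25.5 rectangle. Overall, the cross-section is a single solid region. The nearest boundary edge runs (0.00, 25.50)→(0.00, 0.00); distance from the point to it = 2.00 mm. The point is inside the cross-section and 2.00 mm from the nearest boundary — more than the 1.6 mm shell width (4 × 0.4), so it's in the infill interior.

infill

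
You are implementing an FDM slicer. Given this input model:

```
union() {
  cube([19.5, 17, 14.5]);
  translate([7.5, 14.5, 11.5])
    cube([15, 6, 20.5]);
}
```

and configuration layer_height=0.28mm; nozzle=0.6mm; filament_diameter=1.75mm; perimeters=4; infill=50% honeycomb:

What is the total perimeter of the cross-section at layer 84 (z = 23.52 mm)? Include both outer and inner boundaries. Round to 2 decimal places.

42.00 mm

At z = 23.52 mm: the cube is not intersected at this z (z outside [0, 14.5]); the cube at (7.5, 14.5) (footprint 15×6) is included at this height (perimeter 42.00 mm); Combining (union): only the 15×6 cube at (7.5, 14.5) is present, so the union is just that shape — boundary = 42.00 mm. Overall, the cross-section is a single solid region. Total boundary length (outer) = 42.00 mm.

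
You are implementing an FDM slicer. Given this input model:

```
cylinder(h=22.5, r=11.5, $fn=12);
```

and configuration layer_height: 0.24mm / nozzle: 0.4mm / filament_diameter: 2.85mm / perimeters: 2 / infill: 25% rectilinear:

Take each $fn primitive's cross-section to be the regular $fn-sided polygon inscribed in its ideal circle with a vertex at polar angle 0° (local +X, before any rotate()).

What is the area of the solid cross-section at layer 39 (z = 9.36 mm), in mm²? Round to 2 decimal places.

396.75 mm²

At z = 9.36 mm: the r=11.5 cylinder contributes a regular 12-gon of circumradius 11.5 (area = (12/2)·11.500²·sin(360°/12) = 396.75 mm²). Overall, the cross-section is a single solid region. Net area = 396.75 mm².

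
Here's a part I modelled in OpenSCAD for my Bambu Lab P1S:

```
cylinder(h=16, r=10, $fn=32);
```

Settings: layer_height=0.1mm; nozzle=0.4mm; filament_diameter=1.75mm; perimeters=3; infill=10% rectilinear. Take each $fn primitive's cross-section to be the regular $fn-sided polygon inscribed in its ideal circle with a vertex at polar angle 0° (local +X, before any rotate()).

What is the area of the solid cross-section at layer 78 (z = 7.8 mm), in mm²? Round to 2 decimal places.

At z = 7.8 mm: the r=10 cylinder gives a regular 32-gon of circumradius 10 (constant along its height) (area = (32/2)·10.000²·sin(360°/32) = 312.14 mm²). Overall, the cross-section is a single solid region. Net area = 312.14 mm².

312.14 mm²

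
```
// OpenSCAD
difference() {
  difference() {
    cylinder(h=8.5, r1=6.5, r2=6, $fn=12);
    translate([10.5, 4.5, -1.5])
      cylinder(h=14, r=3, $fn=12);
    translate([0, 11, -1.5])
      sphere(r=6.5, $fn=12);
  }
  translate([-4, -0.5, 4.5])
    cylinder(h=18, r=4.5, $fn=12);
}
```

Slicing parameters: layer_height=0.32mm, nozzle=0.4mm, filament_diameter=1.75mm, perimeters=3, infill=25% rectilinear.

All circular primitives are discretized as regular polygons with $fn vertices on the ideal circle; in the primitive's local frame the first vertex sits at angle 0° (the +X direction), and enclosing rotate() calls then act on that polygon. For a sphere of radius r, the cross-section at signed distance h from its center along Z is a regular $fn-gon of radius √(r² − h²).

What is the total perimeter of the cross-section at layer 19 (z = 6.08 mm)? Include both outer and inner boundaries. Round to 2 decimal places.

At z = 6.08 mm: the cone (r1=6.5→r2=6) has section circumradius 6.142 here — a regular 12-gon (perimeter = 2·12·6.142·sin(180°/12) = 38.15 mm); the r=3 cylinder at (10.5, 4.5) gives a regular 12-gon of circumradius 3 (constant along its height) (perimeter = 2·12·3.000·sin(180°/12) = 18.63 mm); the sphere at (0, 11) is not intersected at this z (|z−center|=7.580 > r=6.5); After the difference (first − rest): starting from the cone, the r=3 cylinder at (10.5, 4.5) misses the remaining region (no effect) — boundary = 38.15 mm; the r=4.5 cylinder at (-4, -0.5) contributes a regular 12-gon of circumradius 4.5 (perimeter = 2·12·4.500·sin(180°/12) = 27.95 mm); After the difference (first − rest): starting from the result so far, the r=4.5 cylinder at (-4, -0.5) partially overlaps it — only the 42.50 mm² overlap (of its 60.75 mm²) is removed, clipping the outline — boundary = 42.17 mm. Overall, the cross-section is a single solid region. Total boundary length (outer) = 42.17 mm.

42.17 mm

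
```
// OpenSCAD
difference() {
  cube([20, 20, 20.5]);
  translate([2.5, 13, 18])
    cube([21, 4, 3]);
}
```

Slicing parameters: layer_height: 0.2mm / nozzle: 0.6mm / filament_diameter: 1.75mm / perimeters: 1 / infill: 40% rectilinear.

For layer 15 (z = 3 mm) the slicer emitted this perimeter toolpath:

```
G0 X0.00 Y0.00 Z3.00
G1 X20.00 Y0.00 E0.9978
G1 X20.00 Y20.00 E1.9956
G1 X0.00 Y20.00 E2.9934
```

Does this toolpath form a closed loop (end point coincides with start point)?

no

Start point (G0): (0.00, 0.00). End point (last G1): the path does not return to the start — open.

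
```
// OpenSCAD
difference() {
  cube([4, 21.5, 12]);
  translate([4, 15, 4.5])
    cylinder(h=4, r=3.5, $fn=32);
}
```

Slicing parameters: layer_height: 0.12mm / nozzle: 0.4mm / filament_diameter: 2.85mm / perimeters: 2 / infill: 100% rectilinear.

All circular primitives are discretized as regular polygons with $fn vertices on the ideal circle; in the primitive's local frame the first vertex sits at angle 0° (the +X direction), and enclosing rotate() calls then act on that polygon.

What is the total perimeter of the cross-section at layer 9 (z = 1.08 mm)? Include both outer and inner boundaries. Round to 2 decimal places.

At z = 1.08 mm: the cube (footprint 4×21.5) is included at this height (perimeter 51.00 mm); the cylinder at (4, 15) is not intersected at this z (z outside [4.5, 8.5]); Taking the first minus the rest: none of the subtracted shapes is present at this height, so the 4×21.5 cube is unchanged — boundary = 51.00 mm. Overall, the cross-section is a single solid region. Total boundary length (outer) = 51.00 mm.

51.00 mm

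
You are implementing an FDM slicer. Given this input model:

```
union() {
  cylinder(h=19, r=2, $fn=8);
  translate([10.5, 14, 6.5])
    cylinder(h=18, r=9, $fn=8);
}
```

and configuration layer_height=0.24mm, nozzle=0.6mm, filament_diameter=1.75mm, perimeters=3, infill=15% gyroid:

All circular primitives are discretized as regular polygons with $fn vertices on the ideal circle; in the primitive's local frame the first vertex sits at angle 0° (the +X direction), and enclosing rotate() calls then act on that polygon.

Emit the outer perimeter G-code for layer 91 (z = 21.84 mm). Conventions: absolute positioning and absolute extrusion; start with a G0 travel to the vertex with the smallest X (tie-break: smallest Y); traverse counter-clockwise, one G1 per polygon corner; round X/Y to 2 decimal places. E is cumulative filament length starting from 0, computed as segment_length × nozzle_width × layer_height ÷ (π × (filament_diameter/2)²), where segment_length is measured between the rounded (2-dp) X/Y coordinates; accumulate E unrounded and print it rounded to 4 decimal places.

At z = 21.84 mm: the cylinder does not reach this height (z outside [0, 19]); the r=9 cylinder at (10.5, 14) contributes a regular 8-gon of circumradius 9; Taking the union: only the r=9 cylinder at (10.5, 14) is present, so the union is just that shape — 1 connected region. The outline is a single polygon with 8 vertices. Extrusion per mm of travel: 0.6 × 0.24 / (π × 0.875²) = 0.059868. Accumulating E over each segment gives final E = 3.2981.

G0 X1.50 Y14.00 Z21.84
G1 X4.14 Y7.64 E0.4123
G1 X10.50 Y5.00 E0.8245
G1 X16.86 Y7.64 E1.2368
G1 X19.50 Y14.00 E1.6490
G1 X16.86 Y20.36 E2.0613
G1 X10.50 Y23.00 E2.4736
G1 X4.14 Y20.36 E2.8858
G1 X1.50 Y14.00 E3.2981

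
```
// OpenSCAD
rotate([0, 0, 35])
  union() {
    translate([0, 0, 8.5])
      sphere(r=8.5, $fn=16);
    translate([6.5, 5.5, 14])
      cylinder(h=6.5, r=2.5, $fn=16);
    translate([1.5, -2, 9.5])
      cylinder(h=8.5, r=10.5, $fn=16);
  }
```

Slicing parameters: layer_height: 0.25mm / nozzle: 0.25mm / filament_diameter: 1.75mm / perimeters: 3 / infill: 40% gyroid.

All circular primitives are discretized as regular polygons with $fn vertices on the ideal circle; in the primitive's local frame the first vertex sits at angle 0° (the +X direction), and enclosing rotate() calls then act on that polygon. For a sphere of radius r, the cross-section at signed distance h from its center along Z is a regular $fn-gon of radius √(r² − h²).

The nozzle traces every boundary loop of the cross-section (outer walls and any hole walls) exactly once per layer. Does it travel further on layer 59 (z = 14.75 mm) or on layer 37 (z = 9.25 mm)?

Layer 59 (z = 14.75): the sphere: section is a regular 16-gon, circumradius = √(r²−h²) = √(8.5²−6.25²) = 5.761 (perimeter = 2·16·5.761·sin(180°/16) = 35.96 mm); the r=2.5 cylinder at (6.5, 5.5) contributes a regular 16-gon of circumradius 2.5 (perimeter = 2·16·2.500·sin(180°/16) = 15.61 mm); the cylinder at (1.5, -2): section is a regular 16-gon, circumradius r=10.5 (perimeter = 2·16·10.500·sin(180°/16) = 65.55 mm); Combining (union): the regions partially overlap (shared area 117.20 mm²), so the edge portions inside another operand are dropped and the merged outline is re-measured after clipping — boundary = 66.44 mm; (rotated 35° about Z; rotation is an isometry so areas/perimeters/island counts are preserved). So its perimeter = 66.44 mm. Layer 37 (z = 9.25): the sphere: section is a regular 16-gon, circumradius = √(r²−h²) = √(8.5²−0.75²) = 8.467 (perimeter = 2·16·8.467·sin(180°/16) = 52.86 mm); the cylinder at (6.5, 5.5) is not intersected at this z (z outside [14, 20.5]); the cylinder at (1.5, -2) does not reach this height (z outside [9.5, 18]); Merging all regions: only the r=8.5 sphere is present, so the union is just that shape — boundary = 52.86 mm; (rotated 35° about Z; rotation is an isometry so areas/perimeters/island counts are preserved). So its perimeter = 52.86 mm. Layer 59 is larger (66.44 vs 52.86 mm).

layer 59 (z = 14.75 mm)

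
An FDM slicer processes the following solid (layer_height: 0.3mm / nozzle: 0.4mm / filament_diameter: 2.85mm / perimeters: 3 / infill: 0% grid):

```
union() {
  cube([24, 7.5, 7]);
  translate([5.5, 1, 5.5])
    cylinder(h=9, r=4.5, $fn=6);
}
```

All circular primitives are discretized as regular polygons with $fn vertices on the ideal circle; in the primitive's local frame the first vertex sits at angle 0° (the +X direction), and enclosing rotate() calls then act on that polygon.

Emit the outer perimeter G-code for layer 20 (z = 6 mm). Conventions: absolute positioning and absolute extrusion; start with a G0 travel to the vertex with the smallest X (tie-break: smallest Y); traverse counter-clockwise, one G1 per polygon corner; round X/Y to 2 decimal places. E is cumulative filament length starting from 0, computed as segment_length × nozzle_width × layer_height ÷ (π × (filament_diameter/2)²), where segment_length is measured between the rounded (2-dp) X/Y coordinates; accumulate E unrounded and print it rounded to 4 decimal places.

At z = 6 mm: the cube (footprint 24×7.5) is included at this height; the cylinder at (5.5, 1): section is a regular 6-gon, circumradius r=4.5; Merging all regions: the regions partially overlap (shared area 34.73 mm²), so overlapping operands fuse into one piece — 1 connected region. The outline is a single polygon with 8 vertices. Extrusion per mm of travel: 0.4 × 0.3 / (π × 1.425²) = 0.018811. Accumulating E over each segment gives final E = 1.2481.

G0 X0.00 Y0.00 Z6.00
G1 X1.58 Y0.00 E0.0297
G1 X3.25 Y-2.90 E0.0927
G1 X7.75 Y-2.90 E0.1773
G1 X9.42 Y0.00 E0.2403
G1 X24.00 Y0.00 E0.5145
G1 X24.00 Y7.50 E0.6556
G1 X0.00 Y7.50 E1.1071
G1 X0.00 Y0.00 E1.2481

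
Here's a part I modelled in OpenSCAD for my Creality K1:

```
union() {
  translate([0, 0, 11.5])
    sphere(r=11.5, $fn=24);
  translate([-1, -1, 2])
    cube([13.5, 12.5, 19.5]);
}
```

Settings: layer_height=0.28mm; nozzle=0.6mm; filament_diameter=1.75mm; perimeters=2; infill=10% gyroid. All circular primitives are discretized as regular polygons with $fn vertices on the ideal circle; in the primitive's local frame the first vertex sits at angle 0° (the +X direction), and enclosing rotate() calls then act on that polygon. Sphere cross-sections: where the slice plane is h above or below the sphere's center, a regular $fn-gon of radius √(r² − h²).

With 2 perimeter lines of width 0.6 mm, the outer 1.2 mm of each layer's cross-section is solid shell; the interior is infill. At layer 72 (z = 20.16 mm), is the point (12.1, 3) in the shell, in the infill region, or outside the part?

shell

At z = 20.16 mm: the r=11.5 sphere slices to a regular 24-gon of circumradius 7.567 (√(r²−h²) with h=8.66 from center); the cube at (-1, -1) is present — its section is the full 13.5×12.5 rectangle; Taking the union: the regions partially overlap (shared area 60.46 mm²), so overlapping operands fuse into one piece — 1 connected region. Overall, the cross-section is a single solid region. The nearest boundary edge runs (12.50, 11.50)→(12.50, -1.00); distance from the point to it = 0.40 mm. The point is inside the cross-section, 0.40 mm from the nearest boundary — within the 1.2 mm shell band (2 × 0.6).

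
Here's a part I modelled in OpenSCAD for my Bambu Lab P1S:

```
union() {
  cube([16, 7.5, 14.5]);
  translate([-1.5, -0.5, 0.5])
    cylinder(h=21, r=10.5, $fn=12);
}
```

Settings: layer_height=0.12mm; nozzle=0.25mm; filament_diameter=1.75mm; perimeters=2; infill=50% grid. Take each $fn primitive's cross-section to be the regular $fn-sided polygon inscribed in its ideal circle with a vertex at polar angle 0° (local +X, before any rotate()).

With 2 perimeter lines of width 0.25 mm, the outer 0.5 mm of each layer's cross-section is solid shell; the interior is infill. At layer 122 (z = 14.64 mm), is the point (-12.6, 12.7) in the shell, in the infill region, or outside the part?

outside

At z = 14.64 mm: the cube is absent (z outside [0, 14.5]); the cylinder at (-1.5, -0.5): section is a regular 12-gon, circumradius r=10.5; Taking the union: only the r=10.5 cylinder at (-1.5, -0.5) is present, so the union is just that shape — 1 connected region. Overall, the cross-section is a single solid region. The nearest boundary edge runs (-6.75, 8.59)→(-10.59, 4.75); distance from the point to it = 7.04 mm. The point is not inside any of the regions above, so it lies outside the cross-section (7.04 mm from the nearest boundary).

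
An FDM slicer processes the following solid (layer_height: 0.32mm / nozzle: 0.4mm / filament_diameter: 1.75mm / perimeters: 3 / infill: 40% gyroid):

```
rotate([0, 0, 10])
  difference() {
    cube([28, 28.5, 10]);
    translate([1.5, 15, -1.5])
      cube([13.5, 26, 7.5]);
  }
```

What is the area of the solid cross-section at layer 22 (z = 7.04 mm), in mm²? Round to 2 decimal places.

798.00 mm²

At z = 7.04 mm: the cube (footprint 28×28.5) is included at this height (area 798.00 mm²); the cube at (1.5, 15) does not reach this height (z outside [-1.5, 6]); Taking the first minus the rest: none of the subtracted shapes is present at this height, so the 28×28.5 cube is unchanged — area = 798.00 mm²; (whole slice rotated 10° about Z — lengths, areas and connectivity unchanged). Overall, the cross-section is a single solid region. Net area = 798.00 mm².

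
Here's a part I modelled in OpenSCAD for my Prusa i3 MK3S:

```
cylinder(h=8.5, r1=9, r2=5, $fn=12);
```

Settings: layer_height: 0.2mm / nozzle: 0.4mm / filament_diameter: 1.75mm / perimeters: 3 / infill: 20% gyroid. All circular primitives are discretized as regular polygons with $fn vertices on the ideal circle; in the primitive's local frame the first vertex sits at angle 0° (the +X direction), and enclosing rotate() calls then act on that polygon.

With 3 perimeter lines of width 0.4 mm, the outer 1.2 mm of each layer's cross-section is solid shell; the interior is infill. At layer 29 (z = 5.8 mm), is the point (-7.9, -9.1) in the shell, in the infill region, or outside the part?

At z = 5.8 mm: the cone (r1=9→r2=5) has section circumradius 6.271 here — a regular 12-gon. Overall, the cross-section is a single solid region. The nearest boundary edge runs (-5.43, -3.14)→(-3.14, -5.43); distance from the point to it = 5.96 mm. The point is not inside any of the regions above, so it lies outside the cross-section (5.96 mm from the nearest boundary).

outside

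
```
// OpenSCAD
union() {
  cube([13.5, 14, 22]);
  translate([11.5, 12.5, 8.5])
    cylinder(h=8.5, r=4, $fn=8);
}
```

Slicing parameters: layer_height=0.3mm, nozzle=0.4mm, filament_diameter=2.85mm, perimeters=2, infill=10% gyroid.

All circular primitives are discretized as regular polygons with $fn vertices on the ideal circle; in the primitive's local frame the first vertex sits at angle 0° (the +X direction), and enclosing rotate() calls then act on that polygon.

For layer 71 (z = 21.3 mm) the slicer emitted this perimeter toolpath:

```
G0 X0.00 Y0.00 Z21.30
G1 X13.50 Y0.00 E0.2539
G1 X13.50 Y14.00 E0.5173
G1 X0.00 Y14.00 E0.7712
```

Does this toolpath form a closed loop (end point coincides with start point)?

no

Start point (G0): (0.00, 0.00). End point (last G1): the path does not return to the start — open.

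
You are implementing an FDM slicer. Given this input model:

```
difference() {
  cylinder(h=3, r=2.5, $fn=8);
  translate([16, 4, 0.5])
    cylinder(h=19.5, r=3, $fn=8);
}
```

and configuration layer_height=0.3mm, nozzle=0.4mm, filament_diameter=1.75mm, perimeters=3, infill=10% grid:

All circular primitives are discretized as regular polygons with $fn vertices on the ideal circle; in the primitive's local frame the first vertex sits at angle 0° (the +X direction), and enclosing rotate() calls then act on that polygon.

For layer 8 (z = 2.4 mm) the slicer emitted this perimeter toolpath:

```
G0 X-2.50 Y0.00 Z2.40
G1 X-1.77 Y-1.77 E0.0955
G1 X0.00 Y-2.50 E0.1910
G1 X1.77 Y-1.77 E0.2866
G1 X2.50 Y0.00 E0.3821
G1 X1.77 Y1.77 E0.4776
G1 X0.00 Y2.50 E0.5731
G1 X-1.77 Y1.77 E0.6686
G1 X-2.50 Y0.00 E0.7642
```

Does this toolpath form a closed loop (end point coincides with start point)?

yes

Start point (G0): (-2.50, 0.00). End point (last G1): the path returns to the start — closed.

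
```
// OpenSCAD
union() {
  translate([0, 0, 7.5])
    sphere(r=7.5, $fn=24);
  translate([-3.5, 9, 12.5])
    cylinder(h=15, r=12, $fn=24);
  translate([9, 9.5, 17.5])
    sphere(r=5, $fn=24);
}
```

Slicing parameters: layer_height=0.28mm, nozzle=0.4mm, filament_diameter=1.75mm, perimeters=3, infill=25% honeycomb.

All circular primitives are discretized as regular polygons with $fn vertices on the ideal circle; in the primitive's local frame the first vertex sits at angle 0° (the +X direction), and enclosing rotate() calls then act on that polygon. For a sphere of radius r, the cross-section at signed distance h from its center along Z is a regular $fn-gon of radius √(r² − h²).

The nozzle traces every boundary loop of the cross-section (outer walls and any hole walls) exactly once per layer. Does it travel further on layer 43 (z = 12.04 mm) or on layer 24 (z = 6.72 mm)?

layer 24 (z = 6.72 mm)

Layer 43 (z = 12.04): the sphere: section is a regular 24-gon, circumradius = √(r²−h²) = √(7.5²−4.54²) = 5.970 (perimeter = 2·24·5.970·sin(180°/24) = 37.40 mm); the cylinder at (-3.5, 9) is absent (z outside [12.5, 27.5]); the sphere at (9, 9.5) is absent (|z−center|=5.460 > r=5); Merging all regions: only the r=7.5 sphere is present, so the union is just that shape — boundary = 37.40 mm. So its perimeter = 37.40 mm. Layer 24 (z = 6.72): the sphere: section is a regular 24-gon, circumradius = √(r²−h²) = √(7.5²−0.78²) = 7.459 (perimeter = 2·24·7.459·sin(180°/24) = 46.73 mm); the cylinder at (-3.5, 9) is not intersected at this z (z outside [12.5, 27.5]); the sphere at (9, 9.5) is not intersected at this z (|z−center|=10.780 > r=5); Taking the union: only the r=7.5 sphere is present, so the union is just that shape — boundary = 46.73 mm. So its perimeter = 46.73 mm. Layer 24 is larger (46.73 vs 37.40 mm).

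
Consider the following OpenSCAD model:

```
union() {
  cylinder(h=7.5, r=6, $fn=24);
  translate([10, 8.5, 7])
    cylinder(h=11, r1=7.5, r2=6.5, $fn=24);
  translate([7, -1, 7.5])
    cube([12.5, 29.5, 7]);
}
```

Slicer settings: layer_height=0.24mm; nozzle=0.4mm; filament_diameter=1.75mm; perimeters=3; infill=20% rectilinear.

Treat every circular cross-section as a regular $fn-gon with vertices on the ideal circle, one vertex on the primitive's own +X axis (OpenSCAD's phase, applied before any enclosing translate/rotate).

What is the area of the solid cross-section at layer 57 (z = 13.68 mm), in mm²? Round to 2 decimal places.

At z = 13.68 mm: the cylinder is not intersected at this z (z outside [0, 7.5]); the cone at (10, 8.5) (r1=7.5→r2=6.5) has section circumradius 6.893 here — a regular 24-gon (area = (24/2)·6.893²·sin(360°/24) = 147.56 mm²); the 12.5×29.5 cube at (7, -1) contributes its full rectangle (area 368.75 mm²); Combining (union): the regions partially overlap — summed areas 516.31 mm² minus the doubly-counted overlap 113.53 mm² gives 402.77 mm² — area = 402.77 mm². Overall, the cross-section is a single solid region. Net area = 402.77 mm².

402.77 mm²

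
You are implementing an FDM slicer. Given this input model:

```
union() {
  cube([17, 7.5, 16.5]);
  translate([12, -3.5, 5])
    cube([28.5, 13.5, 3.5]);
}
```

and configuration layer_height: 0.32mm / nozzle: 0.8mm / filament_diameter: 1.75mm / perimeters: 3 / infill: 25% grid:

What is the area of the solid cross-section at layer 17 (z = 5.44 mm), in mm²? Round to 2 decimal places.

At z = 5.44 mm: the cube (footprint 17×7.5) is included at this height (area 127.50 mm²); the cube at (12, -3.5) (footprint 28.5×13.5) is included at this height (area 384.75 mm²); Combining (union): the regions partially overlap — summed areas 512.25 mm² minus the doubly-counted overlap 37.50 mm² gives 474.75 mm² — area = 474.75 mm². Overall, the cross-section is a single solid region. Net area = 474.75 mm².

474.75 mm²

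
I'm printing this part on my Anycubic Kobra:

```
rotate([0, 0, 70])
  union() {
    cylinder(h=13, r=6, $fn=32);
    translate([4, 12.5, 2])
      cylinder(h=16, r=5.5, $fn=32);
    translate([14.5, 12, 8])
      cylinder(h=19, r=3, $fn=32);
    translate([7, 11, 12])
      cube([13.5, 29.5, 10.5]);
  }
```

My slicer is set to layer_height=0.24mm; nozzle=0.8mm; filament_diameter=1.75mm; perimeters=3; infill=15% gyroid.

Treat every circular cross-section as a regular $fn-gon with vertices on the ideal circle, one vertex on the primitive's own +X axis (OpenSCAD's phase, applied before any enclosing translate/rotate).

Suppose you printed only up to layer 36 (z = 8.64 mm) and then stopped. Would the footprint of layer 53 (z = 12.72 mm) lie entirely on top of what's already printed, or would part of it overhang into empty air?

part overhangs

Compare the two slices. At z = 8.64: the cylinder: section is a regular 32-gon, circumradius r=6 (area = (32/2)·6.000²·sin(360°/32) = 112.37 mm²); the r=5.5 cylinder at (4, 12.5) gives a regular 32-gon of circumradius 5.5 (constant along its height) (area = (32/2)·5.500²·sin(360°/32) = 94.42 mm²); the cylinder at (14.5, 12): section is a regular 32-gon, circumradius r=3 (area = (32/2)·3.000²·sin(360°/32) = 28.09 mm²); the cube at (7, 11) is absent (z outside [12, 22.5]); Combining (union): the 3 present regions are separate (no shared area or edge), so areas and boundary lengths simply add and each stays a separate island — area = 234.89 mm²; (rotated 70° about Z; rotation is an isometry so areas/perimeters/island counts are preserved). At z = 12.72: the r=6 cylinder gives a regular 32-gon of circumradius 6 (constant along its height) (area = (32/2)·6.000²·sin(360°/32) = 112.37 mm²); the r=5.5 cylinder at (4, 12.5) contributes a regular 32-gon of circumradius 5.5 (area = (32/2)·5.500²·sin(360°/32) = 94.42 mm²); the cylinder at (14.5, 12): section is a regular 32-gon, circumradius r=3 (area = (32/2)·3.000²·sin(360°/32) = 28.09 mm²); the cube at (7, 11) is present — its section is the full 13.5×29.5 rectangle (area 398.25 mm²); Taking the union: the regions partially overlap — summed areas 633.14 mm² minus the doubly-counted overlap 31.56 mm² gives 601.58 mm² — area = 601.58 mm²; (rotated 70° about Z; rotation is an isometry so areas/perimeters/island counts are preserved). Checking containment: at z = 12.72 the cross-section extends beyond the z = 8.64 cross-section by about 366.69 mm².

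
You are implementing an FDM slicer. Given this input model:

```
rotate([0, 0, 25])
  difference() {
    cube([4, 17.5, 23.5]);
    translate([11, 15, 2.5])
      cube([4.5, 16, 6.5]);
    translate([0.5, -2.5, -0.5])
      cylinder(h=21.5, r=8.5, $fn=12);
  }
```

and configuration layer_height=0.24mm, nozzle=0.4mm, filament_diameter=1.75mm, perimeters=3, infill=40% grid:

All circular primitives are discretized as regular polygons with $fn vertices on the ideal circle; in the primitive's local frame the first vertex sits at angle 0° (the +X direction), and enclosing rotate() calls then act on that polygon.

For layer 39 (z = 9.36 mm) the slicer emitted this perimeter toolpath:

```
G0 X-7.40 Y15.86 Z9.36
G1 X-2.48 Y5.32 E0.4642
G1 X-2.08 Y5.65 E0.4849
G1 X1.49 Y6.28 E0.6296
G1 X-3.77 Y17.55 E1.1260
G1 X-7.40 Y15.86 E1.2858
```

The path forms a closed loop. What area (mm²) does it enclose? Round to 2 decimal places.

47.72 mm²

Apply the shoelace formula to the sequence of (X, Y) vertices; enclosed area = 47.72 mm².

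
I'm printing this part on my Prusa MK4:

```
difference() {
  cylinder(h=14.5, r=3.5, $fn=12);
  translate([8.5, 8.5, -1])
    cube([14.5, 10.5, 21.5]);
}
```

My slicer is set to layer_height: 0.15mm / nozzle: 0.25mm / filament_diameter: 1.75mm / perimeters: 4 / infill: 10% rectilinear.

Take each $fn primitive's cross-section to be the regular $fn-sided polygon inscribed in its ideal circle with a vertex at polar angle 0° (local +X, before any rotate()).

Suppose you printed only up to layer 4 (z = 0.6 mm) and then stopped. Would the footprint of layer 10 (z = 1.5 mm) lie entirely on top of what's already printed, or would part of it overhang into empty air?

entirely on top

Compare the two slices. At z = 0.6: the r=3.5 cylinder gives a regular 12-gon of circumradius 3.5 (constant along its height) (area = (12/2)·3.500²·sin(360°/12) = 36.75 mm²); the cube at (8.5, 8.5) is present — its section is the full 14.5×10.5 rectangle (area 152.25 mm²); Taking the first minus the rest: starting from the r=3.5 cylinder (36.75 mm²), the 14.5×10.5 cube at (8.5, 8.5) misses the remaining region (no effect) — area = 36.75 mm². At z = 1.5: the cylinder: section is a regular 12-gon, circumradius r=3.5 (area = (12/2)·3.500²·sin(360°/12) = 36.75 mm²); the cube at (8.5, 8.5) (footprint 14.5×10.5) is included at this height (area 152.25 mm²); Taking the first minus the rest: starting from the r=3.5 cylinder (36.75 mm²), the 14.5×10.5 cube at (8.5, 8.5) misses the remaining region (no effect) — area = 36.75 mm². Checking containment: the cross-section at z = 1.5 is a subset of the cross-section at z = 0.6.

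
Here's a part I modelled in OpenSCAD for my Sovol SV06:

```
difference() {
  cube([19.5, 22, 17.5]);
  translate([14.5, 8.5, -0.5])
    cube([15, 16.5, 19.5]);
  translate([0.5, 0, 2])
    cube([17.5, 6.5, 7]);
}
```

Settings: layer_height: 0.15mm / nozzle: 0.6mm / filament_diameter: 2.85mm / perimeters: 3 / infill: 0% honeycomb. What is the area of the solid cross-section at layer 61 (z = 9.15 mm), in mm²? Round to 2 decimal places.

361.50 mm²

At z = 9.15 mm: the cube (footprint 19.5×22) is included at this height (area 429.00 mm²); the 15×16.5 cube at (14.5, 8.5) contributes its full rectangle (area 247.50 mm²); the cube at (0.5, 0) is not intersected at this z (z outside [2, 9]); Subtracting the remaining from the first: starting from the 19.5×22 cube (429.00 mm²), the 15×16.5 cube at (14.5, 8.5) partially overlaps it — only the 67.50 mm² overlap (of its 247.50 mm²) is removed, clipping the outline — area = 361.50 mm². Overall, the cross-section is a single solid region. Net area = 361.50 mm².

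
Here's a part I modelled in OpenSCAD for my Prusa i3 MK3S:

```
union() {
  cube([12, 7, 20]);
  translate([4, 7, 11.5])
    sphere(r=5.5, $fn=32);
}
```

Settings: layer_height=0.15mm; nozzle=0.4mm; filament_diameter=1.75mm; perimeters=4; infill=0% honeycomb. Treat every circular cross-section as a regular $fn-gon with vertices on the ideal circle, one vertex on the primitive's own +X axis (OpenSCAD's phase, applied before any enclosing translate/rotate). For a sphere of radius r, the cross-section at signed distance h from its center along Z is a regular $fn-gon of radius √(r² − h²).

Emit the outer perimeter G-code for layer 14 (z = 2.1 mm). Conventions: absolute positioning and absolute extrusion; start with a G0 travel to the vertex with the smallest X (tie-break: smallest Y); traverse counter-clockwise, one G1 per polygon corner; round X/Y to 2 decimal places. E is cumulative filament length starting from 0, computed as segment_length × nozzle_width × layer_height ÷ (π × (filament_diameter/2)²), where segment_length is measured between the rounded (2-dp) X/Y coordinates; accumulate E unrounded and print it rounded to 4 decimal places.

At z = 2.1 mm: the cube is present — its section is the full 12×7 rectangle; the sphere at (4, 7) does not reach this height (|z−center|=9.400 > r=5.5); Combining (union): only the 12×7 cube is present, so the union is just that shape — 1 connected region. The outline is a single polygon with 4 vertices. Extrusion per mm of travel: 0.4 × 0.15 / (π × 0.875²) = 0.024945. Accumulating E over each segment gives final E = 0.9479.

G0 X0.00 Y0.00 Z2.10
G1 X12.00 Y0.00 E0.2993
G1 X12.00 Y7.00 E0.4740
G1 X0.00 Y7.00 E0.7733
G1 X0.00 Y0.00 E0.9479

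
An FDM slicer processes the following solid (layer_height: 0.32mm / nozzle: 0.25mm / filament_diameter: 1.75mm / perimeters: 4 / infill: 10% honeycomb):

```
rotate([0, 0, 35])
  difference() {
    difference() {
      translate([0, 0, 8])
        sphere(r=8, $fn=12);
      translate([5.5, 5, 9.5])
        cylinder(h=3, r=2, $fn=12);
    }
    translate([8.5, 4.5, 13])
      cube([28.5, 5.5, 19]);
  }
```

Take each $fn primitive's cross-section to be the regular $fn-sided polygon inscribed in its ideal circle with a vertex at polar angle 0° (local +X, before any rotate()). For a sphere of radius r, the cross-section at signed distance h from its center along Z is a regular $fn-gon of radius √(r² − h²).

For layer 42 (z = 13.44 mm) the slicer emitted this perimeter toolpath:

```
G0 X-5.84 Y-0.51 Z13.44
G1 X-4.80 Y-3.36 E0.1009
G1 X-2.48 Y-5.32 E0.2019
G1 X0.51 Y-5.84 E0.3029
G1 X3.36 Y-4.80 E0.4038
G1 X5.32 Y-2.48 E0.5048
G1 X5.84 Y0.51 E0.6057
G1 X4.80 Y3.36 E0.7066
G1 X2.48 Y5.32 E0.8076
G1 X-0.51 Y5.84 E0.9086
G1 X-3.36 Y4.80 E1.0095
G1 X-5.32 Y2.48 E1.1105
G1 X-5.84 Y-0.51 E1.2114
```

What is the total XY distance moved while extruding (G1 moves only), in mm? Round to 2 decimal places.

36.42 mm

Sum the Euclidean lengths of each G1 segment: total = 36.42 mm.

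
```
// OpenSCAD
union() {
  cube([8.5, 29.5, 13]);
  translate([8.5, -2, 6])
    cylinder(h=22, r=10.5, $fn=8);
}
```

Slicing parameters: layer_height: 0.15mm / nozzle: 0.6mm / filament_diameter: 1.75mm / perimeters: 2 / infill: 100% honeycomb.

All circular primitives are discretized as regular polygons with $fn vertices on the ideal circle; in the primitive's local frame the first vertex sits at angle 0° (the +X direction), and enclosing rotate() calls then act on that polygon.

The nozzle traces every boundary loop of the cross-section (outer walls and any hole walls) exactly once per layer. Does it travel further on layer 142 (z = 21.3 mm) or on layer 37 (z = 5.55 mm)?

Layer 142 (z = 21.3): the cube does not reach this height (z outside [0, 13]); the cylinder at (8.5, -2): section is a regular 8-gon, circumradius r=10.5 (perimeter = 2·8·10.500·sin(180°/8) = 64.29 mm); Taking the union: only the r=10.5 cylinder at (8.5, -2) is present, so the union is just that shape — boundary = 64.29 mm. So its perimeter = 64.29 mm. Layer 37 (z = 5.55): the 8.5×29.5 cube contributes its full rectangle (perimeter 76.00 mm); the cylinder at (8.5, -2) is not intersected at this z (z outside [6, 28]); Taking the union: only the 8.5×29.5 cube is present, so the union is just that shape — boundary = 76.00 mm. So its perimeter = 76.00 mm. Layer 37 is larger (76.00 vs 64.29 mm).

layer 37 (z = 5.55 mm)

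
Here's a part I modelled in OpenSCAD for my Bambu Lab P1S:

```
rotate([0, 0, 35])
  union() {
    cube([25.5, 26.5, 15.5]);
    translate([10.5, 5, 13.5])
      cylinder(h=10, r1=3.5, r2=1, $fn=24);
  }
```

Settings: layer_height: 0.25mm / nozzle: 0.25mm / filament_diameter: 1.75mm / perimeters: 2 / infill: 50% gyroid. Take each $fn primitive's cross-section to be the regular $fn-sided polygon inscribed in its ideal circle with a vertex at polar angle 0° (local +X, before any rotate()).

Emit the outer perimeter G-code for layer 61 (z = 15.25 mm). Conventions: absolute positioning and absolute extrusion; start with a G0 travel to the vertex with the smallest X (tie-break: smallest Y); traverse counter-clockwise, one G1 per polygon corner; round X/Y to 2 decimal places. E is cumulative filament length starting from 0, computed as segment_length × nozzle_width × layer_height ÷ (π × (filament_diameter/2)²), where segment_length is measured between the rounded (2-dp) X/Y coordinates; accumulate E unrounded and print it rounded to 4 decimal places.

G0 X-15.20 Y21.71 Z15.25
G1 X0.00 Y0.00 E0.6886
G1 X20.89 Y14.63 E1.3513
G1 X5.69 Y36.33 E2.0398
G1 X-15.20 Y21.71 E2.7023

At z = 15.25 mm: the cube (footprint 25.5×26.5) is included at this height; the cone at (10.5, 5) (r1=3.5→r2=1) has section circumradius 3.062 here — a regular 24-gon; Taking the union: the cone at (10.5, 5) lies entirely inside the 25.5×26.5 cube, so the union is just the 25.5×26.5 cube — 1 connected region; (whole slice rotated 35° about Z — lengths, areas and connectivity unchanged). The outline is a single polygon with 4 vertices. Extrusion per mm of travel: 0.25 × 0.25 / (π × 0.875²) = 0.025984. Accumulating E over each segment gives final E = 2.7023.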